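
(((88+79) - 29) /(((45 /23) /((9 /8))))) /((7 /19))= 30153 /140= 215.38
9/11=0.82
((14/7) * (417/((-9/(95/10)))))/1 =-2641/3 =-880.33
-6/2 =-3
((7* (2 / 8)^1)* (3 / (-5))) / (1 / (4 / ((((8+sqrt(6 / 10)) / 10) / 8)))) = -13440 / 317+336* sqrt(15) / 317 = -38.29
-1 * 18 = -18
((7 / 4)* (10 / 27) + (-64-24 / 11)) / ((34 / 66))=-38927 / 306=-127.21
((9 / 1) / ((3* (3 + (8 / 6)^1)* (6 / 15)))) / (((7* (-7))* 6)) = -15 / 2548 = -0.01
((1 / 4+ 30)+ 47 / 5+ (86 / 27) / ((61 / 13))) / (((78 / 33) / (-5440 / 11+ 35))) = -34437019 / 4392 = -7840.85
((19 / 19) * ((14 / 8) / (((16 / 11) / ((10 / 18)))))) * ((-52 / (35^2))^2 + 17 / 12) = 280973803 / 296352000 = 0.95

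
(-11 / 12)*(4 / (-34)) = 0.11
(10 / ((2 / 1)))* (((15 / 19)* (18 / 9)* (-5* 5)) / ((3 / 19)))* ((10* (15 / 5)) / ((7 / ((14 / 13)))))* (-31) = 2325000 / 13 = 178846.15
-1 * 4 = -4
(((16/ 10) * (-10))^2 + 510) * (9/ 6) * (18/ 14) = 10341/ 7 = 1477.29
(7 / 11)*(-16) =-112 / 11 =-10.18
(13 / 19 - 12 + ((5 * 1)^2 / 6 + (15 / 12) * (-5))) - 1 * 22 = -8071 / 228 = -35.40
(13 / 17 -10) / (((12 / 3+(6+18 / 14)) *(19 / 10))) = -0.43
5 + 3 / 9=16 / 3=5.33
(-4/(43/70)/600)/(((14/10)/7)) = -7/129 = -0.05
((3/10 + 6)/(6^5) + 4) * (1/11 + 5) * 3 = 241969/3960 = 61.10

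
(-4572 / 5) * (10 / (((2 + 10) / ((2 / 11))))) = -1524 / 11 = -138.55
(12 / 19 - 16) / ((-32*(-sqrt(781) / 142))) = -73*sqrt(781) / 836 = -2.44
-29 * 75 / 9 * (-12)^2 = -34800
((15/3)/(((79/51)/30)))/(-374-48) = -3825/16669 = -0.23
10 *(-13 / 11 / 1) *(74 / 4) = -2405 / 11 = -218.64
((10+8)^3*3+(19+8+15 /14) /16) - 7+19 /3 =11758043 /672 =17497.09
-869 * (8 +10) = -15642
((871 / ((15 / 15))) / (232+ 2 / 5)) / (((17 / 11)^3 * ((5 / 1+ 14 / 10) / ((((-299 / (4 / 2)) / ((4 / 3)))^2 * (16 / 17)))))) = 1877.19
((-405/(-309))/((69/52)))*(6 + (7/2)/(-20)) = 27261/4738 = 5.75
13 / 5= 2.60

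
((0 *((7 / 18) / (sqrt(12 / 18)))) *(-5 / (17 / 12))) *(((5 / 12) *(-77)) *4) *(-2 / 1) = 0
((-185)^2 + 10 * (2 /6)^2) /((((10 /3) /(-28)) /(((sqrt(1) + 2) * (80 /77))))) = -9857120 /11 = -896101.82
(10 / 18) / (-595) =-1 / 1071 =-0.00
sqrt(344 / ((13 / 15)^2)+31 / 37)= sqrt(106154443) / 481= 21.42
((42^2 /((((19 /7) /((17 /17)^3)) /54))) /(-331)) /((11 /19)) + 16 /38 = -12639920 /69179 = -182.71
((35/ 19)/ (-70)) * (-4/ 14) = 1/ 133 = 0.01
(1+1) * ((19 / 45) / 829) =38 / 37305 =0.00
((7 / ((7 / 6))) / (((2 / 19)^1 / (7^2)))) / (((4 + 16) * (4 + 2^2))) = 2793 / 160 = 17.46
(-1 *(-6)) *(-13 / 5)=-78 / 5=-15.60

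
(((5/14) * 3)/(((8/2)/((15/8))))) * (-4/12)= -75/448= -0.17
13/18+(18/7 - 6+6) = 3.29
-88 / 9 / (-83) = 88 / 747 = 0.12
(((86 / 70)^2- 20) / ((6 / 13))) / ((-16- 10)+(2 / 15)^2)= 883389 / 572908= 1.54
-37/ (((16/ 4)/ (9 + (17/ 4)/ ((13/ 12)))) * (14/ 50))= -5550/ 13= -426.92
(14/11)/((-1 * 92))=-7/506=-0.01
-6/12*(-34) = 17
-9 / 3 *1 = -3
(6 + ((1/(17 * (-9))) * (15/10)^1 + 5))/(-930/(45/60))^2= 1121/156835200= 0.00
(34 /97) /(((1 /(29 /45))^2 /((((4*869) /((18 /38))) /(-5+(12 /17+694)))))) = 32103856312 /20727748125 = 1.55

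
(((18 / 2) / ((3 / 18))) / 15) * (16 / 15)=96 / 25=3.84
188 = 188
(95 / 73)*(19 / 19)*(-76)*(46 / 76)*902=-3941740 / 73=-53996.44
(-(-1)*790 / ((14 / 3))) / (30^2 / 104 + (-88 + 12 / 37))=-1139970 / 532133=-2.14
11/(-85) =-11/85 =-0.13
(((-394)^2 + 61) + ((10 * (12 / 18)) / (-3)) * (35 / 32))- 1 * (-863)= 11243345 / 72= 156157.57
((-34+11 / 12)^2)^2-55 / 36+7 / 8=1197944.80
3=3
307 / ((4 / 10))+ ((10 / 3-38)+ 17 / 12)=2937 / 4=734.25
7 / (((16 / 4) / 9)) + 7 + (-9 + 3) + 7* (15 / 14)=97 / 4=24.25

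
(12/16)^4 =81/256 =0.32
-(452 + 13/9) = -4081/9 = -453.44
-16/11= -1.45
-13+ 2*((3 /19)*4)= -223 /19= -11.74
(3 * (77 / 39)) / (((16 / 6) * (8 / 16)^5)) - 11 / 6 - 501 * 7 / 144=9337 / 208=44.89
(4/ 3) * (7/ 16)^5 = 0.02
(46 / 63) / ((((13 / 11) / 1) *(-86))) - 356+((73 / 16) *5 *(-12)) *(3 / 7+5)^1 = -18534995 / 10062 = -1842.08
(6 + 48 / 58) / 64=99 / 928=0.11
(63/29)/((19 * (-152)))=-63/83752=-0.00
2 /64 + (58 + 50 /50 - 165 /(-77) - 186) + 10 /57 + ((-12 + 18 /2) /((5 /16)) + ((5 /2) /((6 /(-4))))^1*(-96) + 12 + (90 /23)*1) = 61174013 /1468320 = 41.66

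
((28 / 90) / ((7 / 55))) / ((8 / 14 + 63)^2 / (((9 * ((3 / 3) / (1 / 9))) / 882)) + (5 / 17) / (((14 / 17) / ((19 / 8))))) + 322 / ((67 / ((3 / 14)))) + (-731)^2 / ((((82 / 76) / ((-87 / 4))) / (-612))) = 803304589196114570333 / 121852675885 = 6592424691.23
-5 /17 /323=-5 /5491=-0.00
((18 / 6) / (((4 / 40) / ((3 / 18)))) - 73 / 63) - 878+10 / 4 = -109829 / 126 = -871.66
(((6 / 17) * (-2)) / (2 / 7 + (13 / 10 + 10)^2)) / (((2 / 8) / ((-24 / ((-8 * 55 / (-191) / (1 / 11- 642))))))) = -9062934720 / 61424077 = -147.55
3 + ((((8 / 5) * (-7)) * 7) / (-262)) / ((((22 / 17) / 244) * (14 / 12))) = 51.36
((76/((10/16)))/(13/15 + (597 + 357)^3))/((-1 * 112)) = -114/91166319811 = -0.00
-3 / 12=-1 / 4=-0.25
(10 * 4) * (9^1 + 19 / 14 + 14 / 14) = 3180 / 7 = 454.29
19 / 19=1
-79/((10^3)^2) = -79/1000000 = -0.00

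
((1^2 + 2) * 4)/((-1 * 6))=-2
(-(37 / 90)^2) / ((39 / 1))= -1369 / 315900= -0.00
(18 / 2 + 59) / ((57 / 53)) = 3604 / 57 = 63.23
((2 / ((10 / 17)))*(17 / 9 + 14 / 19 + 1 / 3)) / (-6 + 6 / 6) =-8602 / 4275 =-2.01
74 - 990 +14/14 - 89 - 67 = -1071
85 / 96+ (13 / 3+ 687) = 692.22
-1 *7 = -7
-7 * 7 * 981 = -48069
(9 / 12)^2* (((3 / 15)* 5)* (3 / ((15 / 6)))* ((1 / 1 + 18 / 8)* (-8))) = -351 / 20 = -17.55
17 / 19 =0.89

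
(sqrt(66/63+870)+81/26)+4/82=32.68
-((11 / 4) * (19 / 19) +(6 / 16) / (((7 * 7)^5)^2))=-1755429858547464025 / 638338130380896008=-2.75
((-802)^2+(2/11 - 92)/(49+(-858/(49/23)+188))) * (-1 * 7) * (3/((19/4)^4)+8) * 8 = -3357094187788471424/11641705251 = -288367907.91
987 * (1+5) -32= 5890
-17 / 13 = -1.31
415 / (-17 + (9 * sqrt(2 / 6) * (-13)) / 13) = -7055 / 262 + 1245 * sqrt(3) / 262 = -18.70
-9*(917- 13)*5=-40680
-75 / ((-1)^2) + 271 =196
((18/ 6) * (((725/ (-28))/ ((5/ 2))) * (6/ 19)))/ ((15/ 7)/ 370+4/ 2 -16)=0.70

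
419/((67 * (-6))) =-419/402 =-1.04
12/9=4/3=1.33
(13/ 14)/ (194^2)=13/ 526904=0.00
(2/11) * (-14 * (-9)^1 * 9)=2268/11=206.18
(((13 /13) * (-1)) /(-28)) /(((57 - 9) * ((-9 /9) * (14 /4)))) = -1 /4704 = -0.00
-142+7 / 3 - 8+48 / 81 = -3971 / 27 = -147.07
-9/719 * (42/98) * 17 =-459/5033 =-0.09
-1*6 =-6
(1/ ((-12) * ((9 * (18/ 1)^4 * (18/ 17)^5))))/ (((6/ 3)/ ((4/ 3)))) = -1419857/ 32134205039616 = -0.00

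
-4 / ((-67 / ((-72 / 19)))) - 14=-18110 / 1273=-14.23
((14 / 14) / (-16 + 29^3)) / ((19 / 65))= 65 / 463087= 0.00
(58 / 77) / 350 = 29 / 13475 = 0.00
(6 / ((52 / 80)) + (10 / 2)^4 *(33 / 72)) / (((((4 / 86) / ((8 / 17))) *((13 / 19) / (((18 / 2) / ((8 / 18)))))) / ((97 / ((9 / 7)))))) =153533446395 / 22984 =6680014.20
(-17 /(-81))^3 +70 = 37205783 /531441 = 70.01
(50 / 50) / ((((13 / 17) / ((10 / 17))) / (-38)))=-380 / 13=-29.23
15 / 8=1.88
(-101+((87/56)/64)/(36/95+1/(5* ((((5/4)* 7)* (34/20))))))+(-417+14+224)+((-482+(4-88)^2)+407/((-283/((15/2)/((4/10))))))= 4028230404579/642758656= 6267.10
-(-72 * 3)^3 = 10077696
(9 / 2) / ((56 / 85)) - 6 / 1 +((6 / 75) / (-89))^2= 460408573 / 554470000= 0.83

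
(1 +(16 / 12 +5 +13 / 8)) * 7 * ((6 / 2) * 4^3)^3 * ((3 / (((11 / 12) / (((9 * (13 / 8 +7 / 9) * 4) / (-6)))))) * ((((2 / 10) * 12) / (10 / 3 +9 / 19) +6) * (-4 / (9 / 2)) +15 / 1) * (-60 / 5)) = 780335025094656 / 341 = 2288372507608.96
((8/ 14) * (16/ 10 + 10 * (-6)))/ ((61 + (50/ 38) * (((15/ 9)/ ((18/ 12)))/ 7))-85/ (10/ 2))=-99864/ 132295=-0.75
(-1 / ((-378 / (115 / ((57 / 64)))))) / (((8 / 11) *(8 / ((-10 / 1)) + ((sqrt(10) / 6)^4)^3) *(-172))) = 2655892800 / 777616839349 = 0.00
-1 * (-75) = 75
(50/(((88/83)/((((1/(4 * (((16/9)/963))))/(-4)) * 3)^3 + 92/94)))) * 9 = -15428660282296022925/34695282688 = -444690433.02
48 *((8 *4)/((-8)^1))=-192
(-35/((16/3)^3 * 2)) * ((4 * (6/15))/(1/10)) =-945/512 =-1.85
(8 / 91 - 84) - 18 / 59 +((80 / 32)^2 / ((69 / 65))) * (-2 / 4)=-258318049 / 2963688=-87.16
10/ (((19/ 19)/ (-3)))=-30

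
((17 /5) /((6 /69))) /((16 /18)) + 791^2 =50057999 /80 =625724.99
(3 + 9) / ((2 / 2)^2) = 12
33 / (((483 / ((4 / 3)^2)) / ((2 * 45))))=1760 / 161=10.93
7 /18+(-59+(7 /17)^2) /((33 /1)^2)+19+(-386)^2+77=93844977443 /629442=149092.33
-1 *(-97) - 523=-426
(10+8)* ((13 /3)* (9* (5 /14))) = 1755 /7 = 250.71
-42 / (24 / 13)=-91 / 4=-22.75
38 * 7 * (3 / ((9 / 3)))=266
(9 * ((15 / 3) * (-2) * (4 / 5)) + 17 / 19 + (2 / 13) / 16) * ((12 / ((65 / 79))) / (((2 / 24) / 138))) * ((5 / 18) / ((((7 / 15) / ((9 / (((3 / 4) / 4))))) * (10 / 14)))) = -220545715680 / 3211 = -68684433.41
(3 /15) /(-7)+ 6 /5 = 41 /35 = 1.17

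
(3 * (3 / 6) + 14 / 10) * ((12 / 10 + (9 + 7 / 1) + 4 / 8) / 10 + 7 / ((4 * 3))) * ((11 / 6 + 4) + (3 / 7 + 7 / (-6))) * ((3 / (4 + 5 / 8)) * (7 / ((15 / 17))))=37242206 / 208125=178.94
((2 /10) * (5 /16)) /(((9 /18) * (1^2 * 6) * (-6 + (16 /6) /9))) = -9 /2464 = -0.00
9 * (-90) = -810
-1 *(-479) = 479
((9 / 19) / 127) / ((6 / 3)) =9 / 4826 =0.00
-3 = -3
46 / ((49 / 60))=2760 / 49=56.33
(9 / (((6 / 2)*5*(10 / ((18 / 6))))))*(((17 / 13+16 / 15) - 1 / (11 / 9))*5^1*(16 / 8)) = 10014 / 3575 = 2.80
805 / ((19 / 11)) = 8855 / 19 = 466.05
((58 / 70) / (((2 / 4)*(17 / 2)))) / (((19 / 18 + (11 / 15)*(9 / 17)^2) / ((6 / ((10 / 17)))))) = 1.58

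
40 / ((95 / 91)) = 38.32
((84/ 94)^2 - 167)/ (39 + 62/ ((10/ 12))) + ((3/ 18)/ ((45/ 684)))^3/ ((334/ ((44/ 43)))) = -1591765665799/ 1124278005375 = -1.42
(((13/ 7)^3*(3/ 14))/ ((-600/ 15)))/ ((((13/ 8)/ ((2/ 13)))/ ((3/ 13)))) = -9/ 12005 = -0.00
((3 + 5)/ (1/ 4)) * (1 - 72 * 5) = -11488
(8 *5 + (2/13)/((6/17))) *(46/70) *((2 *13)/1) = 72542/105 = 690.88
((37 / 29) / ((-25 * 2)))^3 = -50653 / 3048625000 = -0.00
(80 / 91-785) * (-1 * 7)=71355 / 13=5488.85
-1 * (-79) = 79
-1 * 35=-35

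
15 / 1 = 15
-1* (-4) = 4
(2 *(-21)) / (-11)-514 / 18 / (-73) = 4.21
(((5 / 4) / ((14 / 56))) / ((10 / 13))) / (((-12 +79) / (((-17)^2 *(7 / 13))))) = 2023 / 134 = 15.10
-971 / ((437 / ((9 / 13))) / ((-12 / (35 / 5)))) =2.64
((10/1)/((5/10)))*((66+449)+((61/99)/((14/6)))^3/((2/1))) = 126964097110/12326391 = 10300.18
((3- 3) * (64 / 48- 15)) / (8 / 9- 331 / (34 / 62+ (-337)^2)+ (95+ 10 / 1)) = 0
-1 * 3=-3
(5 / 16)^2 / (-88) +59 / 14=664401 / 157696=4.21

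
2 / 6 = 1 / 3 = 0.33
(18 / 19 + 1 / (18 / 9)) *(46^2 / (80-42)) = 29095 / 361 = 80.60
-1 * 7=-7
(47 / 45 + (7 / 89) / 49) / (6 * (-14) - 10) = -14663 / 1317645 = -0.01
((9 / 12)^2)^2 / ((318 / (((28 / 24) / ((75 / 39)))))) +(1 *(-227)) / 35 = -61592987 / 9497600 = -6.49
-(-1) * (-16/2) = -8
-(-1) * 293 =293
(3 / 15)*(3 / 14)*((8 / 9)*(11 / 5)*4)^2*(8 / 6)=247808 / 70875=3.50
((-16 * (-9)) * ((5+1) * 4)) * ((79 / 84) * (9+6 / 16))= 213300 / 7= 30471.43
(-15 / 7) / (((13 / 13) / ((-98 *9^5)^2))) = -71758022972580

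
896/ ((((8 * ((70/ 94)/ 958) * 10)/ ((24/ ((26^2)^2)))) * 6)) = 0.13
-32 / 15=-2.13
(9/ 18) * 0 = 0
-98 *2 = -196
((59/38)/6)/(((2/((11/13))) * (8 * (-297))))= -59/1280448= -0.00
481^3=111284641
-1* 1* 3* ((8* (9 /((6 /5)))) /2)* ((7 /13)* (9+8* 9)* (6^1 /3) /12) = -8505 /13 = -654.23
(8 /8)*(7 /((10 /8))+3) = 8.60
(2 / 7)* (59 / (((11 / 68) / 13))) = 104312 / 77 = 1354.70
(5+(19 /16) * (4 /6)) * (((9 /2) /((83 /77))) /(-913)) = -2919 /110224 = -0.03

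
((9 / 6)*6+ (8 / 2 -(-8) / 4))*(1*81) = 1215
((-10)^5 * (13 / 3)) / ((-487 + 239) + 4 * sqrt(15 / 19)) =25000 * sqrt(285) / 16851 + 29450000 / 16851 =1772.72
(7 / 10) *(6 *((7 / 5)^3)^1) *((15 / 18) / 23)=2401 / 5750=0.42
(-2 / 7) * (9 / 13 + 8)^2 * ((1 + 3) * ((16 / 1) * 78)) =-9806592 / 91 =-107764.75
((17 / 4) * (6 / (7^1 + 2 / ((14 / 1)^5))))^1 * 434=2976049104 / 1882385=1581.00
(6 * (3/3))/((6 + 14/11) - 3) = 66/47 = 1.40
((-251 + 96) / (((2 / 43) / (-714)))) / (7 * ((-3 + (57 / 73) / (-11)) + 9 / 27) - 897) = -5731986645 / 2207038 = -2597.14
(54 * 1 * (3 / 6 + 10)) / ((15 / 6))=226.80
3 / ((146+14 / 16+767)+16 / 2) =24 / 7375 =0.00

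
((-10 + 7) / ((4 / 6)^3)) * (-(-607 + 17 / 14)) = -686961 / 112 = -6133.58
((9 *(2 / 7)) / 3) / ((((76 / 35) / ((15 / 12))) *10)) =15 / 304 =0.05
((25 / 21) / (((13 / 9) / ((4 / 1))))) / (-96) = -25 / 728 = -0.03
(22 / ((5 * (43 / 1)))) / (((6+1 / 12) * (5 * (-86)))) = -132 / 3374425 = -0.00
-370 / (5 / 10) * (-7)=5180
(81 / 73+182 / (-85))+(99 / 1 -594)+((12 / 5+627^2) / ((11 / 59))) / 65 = 141722758543 / 4436575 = 31944.18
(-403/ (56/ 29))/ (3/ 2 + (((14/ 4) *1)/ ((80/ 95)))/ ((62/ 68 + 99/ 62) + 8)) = -258890424/ 2351405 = -110.10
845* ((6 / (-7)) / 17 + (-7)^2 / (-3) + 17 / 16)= -12946.46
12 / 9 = 4 / 3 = 1.33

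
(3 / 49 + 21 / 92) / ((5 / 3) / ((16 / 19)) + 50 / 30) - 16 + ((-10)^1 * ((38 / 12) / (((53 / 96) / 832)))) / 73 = -669.65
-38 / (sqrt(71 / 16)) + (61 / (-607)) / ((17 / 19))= -152*sqrt(71) / 71 - 1159 / 10319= -18.15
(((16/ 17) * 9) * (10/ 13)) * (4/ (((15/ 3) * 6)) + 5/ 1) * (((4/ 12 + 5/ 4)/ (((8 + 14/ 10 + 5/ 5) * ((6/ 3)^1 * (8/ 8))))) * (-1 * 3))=-21945/ 2873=-7.64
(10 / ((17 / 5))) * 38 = 1900 / 17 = 111.76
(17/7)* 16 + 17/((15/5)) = 935/21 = 44.52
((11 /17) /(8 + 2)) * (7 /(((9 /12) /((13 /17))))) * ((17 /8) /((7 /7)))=1001 /1020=0.98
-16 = -16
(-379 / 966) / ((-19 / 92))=758 / 399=1.90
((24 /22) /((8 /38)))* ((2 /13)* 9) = 1026 /143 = 7.17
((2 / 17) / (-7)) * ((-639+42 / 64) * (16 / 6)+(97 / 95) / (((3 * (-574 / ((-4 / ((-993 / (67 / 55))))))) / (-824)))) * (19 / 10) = 30417352953917 / 559579828500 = 54.36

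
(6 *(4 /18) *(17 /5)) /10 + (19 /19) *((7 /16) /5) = 649 /1200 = 0.54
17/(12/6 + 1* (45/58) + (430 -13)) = 986/24347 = 0.04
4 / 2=2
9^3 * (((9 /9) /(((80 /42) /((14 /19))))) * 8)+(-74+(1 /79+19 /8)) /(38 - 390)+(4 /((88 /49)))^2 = 525678555879 /232474880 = 2261.23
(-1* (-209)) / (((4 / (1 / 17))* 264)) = 19 / 1632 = 0.01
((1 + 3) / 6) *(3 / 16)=1 / 8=0.12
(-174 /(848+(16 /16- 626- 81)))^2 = 1.50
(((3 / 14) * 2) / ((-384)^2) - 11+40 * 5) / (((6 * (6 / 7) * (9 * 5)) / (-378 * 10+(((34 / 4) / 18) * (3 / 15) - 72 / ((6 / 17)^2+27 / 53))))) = -49173579568040489 / 15465008332800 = -3179.67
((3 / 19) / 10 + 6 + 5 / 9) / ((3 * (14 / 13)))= 2.03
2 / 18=1 / 9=0.11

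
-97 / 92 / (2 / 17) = -1649 / 184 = -8.96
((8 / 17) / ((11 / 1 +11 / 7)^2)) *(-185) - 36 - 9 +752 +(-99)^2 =172910583 / 16456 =10507.45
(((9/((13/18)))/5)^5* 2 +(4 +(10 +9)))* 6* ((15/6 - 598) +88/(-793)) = -708028334240984763/920110465625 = -769503.62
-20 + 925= 905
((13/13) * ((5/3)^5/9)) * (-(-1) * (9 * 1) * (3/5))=7.72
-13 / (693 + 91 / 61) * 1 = -793 / 42364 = -0.02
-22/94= -11/47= -0.23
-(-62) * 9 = 558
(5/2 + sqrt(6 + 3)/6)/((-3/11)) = -11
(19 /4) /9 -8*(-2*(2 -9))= -111.47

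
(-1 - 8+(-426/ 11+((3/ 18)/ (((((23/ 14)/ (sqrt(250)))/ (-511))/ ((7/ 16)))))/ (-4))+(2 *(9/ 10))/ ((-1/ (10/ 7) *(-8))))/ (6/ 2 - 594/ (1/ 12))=4867/ 731500 - 25039 *sqrt(10)/ 6292800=-0.01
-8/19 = -0.42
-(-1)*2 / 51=2 / 51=0.04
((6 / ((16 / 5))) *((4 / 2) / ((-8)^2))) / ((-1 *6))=-5 / 512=-0.01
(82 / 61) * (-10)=-820 / 61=-13.44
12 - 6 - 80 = -74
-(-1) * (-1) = -1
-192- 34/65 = -12514/65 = -192.52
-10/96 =-5/48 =-0.10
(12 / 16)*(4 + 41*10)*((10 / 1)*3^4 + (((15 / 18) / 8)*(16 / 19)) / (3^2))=9557305 / 38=251508.03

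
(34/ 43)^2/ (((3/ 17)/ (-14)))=-275128/ 5547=-49.60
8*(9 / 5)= 72 / 5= 14.40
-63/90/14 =-1/20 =-0.05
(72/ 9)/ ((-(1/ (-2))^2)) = -32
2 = 2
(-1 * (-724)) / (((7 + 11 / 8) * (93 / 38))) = 220096 / 6231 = 35.32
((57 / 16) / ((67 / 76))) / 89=1083 / 23852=0.05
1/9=0.11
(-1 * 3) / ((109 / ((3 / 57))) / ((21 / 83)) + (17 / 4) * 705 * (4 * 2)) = -63 / 675263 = -0.00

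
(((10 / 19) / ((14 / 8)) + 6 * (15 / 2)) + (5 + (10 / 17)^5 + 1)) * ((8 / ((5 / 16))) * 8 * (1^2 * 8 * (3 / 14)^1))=18035.69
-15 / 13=-1.15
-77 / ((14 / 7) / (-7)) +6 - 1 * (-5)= 561 / 2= 280.50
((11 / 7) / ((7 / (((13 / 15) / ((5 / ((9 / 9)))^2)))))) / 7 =143 / 128625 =0.00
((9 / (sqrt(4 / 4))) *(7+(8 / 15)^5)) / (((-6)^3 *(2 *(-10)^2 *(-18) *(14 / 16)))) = 0.00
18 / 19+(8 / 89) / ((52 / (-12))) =20370 / 21983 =0.93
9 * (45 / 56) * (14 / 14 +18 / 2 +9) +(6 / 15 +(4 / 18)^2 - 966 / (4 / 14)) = -73554413 / 22680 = -3243.14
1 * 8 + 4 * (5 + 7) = 56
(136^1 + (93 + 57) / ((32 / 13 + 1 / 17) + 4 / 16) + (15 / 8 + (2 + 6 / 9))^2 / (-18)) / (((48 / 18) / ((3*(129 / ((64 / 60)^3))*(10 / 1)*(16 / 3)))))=386911940004375 / 320995328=1205350.69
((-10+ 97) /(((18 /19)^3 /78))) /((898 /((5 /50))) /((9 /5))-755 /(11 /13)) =980837 /503460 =1.95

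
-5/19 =-0.26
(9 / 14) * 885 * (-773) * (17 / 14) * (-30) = 1570020975 / 98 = 16020622.19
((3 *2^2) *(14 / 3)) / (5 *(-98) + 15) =-56 / 475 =-0.12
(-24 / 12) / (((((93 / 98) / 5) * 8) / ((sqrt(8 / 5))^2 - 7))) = 7.11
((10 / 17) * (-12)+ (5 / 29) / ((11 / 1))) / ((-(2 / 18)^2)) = 3093795 / 5423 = 570.50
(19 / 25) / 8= 19 / 200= 0.10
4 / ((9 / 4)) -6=-38 / 9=-4.22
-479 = -479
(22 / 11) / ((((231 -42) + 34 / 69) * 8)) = 69 / 52300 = 0.00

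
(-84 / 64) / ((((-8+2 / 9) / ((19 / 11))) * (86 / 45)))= 4617 / 30272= 0.15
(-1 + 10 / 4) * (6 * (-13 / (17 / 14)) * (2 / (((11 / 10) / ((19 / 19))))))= -175.19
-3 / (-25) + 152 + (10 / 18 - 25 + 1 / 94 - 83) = 945113 / 21150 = 44.69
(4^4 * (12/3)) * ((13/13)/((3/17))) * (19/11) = 10022.79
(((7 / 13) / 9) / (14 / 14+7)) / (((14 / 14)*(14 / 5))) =0.00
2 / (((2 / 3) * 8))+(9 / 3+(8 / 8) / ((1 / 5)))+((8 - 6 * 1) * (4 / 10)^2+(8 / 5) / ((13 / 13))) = 2059 / 200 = 10.30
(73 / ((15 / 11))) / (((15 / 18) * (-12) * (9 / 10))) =-803 / 135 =-5.95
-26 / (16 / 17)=-221 / 8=-27.62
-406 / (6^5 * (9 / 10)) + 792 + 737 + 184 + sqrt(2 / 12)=sqrt(6) / 6 + 29969633 / 17496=1713.35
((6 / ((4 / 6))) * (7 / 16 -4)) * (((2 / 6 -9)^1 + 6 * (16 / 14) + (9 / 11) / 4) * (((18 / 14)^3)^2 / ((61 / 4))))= 134769717513 / 8841557648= 15.24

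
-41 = -41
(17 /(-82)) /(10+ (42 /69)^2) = -8993 /449852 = -0.02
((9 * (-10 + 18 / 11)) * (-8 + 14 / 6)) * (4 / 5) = 18768 / 55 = 341.24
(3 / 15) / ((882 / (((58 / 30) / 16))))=0.00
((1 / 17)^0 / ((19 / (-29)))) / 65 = -29 / 1235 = -0.02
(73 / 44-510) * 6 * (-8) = 268404 / 11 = 24400.36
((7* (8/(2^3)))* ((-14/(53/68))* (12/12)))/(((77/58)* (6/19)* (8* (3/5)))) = -327845/5247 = -62.48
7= 7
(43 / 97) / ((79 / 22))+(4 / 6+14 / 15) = 66034 / 38315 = 1.72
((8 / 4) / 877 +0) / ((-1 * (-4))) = 1 / 1754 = 0.00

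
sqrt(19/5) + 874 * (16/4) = sqrt(95)/5 + 3496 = 3497.95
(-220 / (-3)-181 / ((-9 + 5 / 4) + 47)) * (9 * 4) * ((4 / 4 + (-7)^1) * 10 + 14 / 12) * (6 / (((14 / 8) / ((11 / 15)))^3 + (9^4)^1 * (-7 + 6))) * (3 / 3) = 3893216825344 / 29188110681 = 133.38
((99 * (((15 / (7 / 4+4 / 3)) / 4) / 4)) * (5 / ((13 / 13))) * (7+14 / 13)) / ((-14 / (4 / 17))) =-334125 / 16354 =-20.43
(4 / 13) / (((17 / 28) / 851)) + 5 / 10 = 190845 / 442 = 431.78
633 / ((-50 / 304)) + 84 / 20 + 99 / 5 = -95616 / 25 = -3824.64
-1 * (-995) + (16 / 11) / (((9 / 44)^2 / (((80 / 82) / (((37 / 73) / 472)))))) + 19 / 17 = 68059904398 / 2088909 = 32581.56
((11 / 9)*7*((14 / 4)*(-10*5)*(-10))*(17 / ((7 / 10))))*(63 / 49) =467500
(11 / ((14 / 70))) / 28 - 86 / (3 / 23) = -55219 / 84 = -657.37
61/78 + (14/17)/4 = 655/663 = 0.99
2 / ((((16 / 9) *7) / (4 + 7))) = 99 / 56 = 1.77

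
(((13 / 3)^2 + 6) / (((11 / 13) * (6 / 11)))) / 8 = 2899 / 432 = 6.71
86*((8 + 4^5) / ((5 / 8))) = 710016 / 5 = 142003.20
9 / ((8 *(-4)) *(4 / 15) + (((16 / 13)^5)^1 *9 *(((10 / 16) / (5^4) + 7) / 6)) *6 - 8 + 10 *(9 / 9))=0.05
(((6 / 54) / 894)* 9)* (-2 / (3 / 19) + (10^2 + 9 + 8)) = 313 / 2682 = 0.12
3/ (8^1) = 3/ 8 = 0.38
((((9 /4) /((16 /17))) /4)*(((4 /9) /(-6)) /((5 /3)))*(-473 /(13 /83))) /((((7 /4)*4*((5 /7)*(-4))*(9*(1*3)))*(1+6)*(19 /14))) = -667403 /42681600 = -0.02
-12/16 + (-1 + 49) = 189/4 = 47.25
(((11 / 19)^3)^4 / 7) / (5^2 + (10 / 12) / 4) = 0.00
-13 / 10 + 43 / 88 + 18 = 7563 / 440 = 17.19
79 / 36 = 2.19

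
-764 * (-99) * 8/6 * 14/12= 117656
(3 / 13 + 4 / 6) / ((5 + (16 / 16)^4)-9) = -35 / 117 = -0.30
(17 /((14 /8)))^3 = 314432 /343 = 916.71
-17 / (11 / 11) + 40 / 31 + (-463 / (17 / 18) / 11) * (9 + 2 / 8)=-427.95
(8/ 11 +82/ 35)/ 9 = 394/ 1155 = 0.34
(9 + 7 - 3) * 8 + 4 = 108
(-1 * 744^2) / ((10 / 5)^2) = -138384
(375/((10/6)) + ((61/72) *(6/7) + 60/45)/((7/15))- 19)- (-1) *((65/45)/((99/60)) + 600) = 47226737/58212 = 811.29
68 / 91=0.75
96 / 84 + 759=5321 / 7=760.14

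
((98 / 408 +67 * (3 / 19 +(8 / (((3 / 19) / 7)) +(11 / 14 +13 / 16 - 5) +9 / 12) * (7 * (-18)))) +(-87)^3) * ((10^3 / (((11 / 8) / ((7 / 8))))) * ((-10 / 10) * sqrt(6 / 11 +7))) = 24623658849125 * sqrt(913) / 117249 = 6345689632.51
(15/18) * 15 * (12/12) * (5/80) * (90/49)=1125/784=1.43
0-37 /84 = -0.44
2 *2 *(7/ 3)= 28/ 3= 9.33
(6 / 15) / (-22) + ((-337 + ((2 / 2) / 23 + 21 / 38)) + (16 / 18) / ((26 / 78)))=-48130867 / 144210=-333.76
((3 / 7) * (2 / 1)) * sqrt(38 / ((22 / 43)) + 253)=360 * sqrt(11) / 77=15.51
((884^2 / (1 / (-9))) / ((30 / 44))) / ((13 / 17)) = -67445664 / 5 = -13489132.80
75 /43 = 1.74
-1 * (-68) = 68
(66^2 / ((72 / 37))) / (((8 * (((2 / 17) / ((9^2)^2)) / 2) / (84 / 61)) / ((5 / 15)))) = 3495458043 / 244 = 14325647.72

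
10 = 10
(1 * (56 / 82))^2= 784 / 1681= 0.47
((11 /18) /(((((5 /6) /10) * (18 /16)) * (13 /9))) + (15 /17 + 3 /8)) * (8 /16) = 30605 /10608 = 2.89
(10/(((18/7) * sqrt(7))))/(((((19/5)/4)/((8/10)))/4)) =320 * sqrt(7)/171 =4.95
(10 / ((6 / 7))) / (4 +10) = 0.83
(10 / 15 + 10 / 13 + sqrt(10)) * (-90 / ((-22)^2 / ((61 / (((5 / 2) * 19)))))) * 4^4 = -140544 * sqrt(10) / 2299 - 2623488 / 29887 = -281.10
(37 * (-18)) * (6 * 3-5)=-8658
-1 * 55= -55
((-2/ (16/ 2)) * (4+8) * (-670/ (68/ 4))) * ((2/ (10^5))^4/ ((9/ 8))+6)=2826562500000000000067/ 3984375000000000000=709.41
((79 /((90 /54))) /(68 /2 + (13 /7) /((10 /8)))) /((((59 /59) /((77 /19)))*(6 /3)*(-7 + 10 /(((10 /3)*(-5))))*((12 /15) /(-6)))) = 1064525 /398544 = 2.67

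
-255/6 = -85/2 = -42.50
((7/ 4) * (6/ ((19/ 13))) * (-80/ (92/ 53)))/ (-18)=24115/ 1311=18.39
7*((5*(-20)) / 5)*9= -1260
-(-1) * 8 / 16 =1 / 2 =0.50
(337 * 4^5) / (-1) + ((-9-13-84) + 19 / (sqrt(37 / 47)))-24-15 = -345233 + 19 * sqrt(1739) / 37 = -345211.59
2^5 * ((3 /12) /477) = 8 /477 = 0.02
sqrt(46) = 6.78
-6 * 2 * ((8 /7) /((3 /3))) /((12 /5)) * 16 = -640 /7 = -91.43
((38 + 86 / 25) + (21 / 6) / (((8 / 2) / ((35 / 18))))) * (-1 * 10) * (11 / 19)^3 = -206716279 / 2469240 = -83.72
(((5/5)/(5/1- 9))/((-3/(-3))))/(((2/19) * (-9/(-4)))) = -19/18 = -1.06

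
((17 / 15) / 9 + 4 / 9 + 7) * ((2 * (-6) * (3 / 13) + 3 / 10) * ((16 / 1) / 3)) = -874832 / 8775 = -99.70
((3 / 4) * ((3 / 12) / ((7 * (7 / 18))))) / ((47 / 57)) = 1539 / 18424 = 0.08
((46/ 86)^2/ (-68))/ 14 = -529/ 1760248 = -0.00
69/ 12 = 23/ 4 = 5.75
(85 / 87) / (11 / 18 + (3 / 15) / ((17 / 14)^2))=736950 / 563267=1.31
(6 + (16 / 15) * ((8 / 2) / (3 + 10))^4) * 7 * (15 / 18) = 9011051 / 257049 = 35.06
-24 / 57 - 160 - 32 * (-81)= 46200 / 19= 2431.58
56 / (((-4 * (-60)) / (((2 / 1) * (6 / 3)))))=14 / 15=0.93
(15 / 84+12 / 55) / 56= 611 / 86240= 0.01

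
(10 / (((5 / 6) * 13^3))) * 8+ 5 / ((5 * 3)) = 2485 / 6591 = 0.38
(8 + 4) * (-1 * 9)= -108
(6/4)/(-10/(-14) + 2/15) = 315/178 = 1.77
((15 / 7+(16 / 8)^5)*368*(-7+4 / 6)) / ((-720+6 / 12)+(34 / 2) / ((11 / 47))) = 1934944 / 15729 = 123.02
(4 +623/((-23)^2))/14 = 2739/7406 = 0.37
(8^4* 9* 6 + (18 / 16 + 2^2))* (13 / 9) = 23003669 / 72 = 319495.40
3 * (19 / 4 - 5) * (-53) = 159 / 4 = 39.75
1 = 1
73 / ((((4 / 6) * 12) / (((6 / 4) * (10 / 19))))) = 1095 / 152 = 7.20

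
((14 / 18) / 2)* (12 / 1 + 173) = 1295 / 18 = 71.94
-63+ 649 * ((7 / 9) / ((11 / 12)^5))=10496241 / 14641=716.91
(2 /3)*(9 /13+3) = 32 /13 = 2.46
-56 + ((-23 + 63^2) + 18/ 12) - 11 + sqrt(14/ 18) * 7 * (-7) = 7761/ 2 - 49 * sqrt(7)/ 3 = 3837.29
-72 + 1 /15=-1079 /15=-71.93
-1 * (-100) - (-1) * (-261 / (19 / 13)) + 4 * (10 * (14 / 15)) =-2351 / 57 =-41.25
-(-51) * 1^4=51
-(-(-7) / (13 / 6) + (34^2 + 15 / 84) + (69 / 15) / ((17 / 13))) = -1162.93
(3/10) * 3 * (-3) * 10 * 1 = -27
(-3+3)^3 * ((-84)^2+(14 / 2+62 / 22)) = 0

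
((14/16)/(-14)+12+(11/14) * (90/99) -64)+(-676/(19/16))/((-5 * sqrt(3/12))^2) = -7577293/53200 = -142.43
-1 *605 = -605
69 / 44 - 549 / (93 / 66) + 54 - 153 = -664329 / 1364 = -487.04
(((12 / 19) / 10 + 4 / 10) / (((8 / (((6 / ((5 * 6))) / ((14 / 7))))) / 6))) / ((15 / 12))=66 / 2375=0.03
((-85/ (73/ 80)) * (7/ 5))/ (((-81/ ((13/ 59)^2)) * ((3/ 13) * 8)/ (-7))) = -18301010/ 61749459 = -0.30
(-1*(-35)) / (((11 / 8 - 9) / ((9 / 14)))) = -180 / 61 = -2.95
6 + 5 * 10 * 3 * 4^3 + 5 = 9611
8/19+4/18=110/171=0.64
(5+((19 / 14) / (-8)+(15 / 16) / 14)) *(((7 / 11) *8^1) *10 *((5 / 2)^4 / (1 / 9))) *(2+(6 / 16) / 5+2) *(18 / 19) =9052306875 / 26752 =338378.70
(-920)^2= 846400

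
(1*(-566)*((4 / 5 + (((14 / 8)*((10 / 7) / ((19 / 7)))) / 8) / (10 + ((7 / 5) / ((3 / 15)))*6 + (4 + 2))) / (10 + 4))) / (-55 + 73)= -20008949 / 11108160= -1.80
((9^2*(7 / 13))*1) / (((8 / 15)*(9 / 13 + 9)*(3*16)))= 45 / 256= 0.18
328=328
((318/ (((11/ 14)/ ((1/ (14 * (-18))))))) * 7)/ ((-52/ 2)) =0.43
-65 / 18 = -3.61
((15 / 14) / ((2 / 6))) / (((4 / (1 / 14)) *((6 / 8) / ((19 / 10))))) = 57 / 392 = 0.15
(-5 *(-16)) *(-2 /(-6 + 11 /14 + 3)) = 2240 /31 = 72.26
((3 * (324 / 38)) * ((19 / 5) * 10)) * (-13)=-12636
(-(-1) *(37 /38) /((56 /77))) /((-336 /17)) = -6919 /102144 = -0.07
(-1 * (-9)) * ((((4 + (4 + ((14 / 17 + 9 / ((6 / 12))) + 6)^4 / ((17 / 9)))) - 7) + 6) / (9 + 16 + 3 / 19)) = 48809408684013 / 678691646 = 71916.91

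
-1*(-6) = 6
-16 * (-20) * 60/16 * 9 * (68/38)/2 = 183600/19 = 9663.16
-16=-16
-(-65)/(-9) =-7.22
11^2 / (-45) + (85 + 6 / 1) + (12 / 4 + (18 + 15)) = 5594 / 45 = 124.31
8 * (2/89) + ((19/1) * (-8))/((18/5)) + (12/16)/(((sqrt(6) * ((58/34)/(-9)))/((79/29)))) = -33676/801- 12087 * sqrt(6)/6728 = -46.44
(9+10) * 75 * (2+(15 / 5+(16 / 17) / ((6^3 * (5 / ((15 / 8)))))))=7127.33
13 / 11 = 1.18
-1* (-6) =6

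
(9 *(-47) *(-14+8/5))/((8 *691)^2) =13113/76396960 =0.00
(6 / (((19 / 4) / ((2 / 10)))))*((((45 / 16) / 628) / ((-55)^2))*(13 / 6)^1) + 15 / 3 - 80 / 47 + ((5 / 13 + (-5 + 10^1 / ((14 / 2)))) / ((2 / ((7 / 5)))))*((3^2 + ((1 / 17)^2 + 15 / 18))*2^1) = -3104353157979971 / 76481944796400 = -40.59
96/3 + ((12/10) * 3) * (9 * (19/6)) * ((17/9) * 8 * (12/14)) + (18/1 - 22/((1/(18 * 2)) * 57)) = 907738/665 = 1365.02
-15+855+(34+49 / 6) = 5293 / 6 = 882.17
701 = 701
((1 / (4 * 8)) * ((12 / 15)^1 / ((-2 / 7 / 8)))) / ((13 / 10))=-7 / 13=-0.54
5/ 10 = 1/ 2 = 0.50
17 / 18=0.94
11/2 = 5.50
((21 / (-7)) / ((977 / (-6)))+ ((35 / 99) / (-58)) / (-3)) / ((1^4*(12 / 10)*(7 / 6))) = 1721315 / 117808614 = 0.01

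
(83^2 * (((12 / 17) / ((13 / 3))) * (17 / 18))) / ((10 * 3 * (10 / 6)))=6889 / 325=21.20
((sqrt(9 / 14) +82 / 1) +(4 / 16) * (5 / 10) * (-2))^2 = 981 * sqrt(14) / 28 +748575 / 112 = 6814.80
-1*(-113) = 113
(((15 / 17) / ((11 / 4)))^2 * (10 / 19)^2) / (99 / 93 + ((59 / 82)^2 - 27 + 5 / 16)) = -0.00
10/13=0.77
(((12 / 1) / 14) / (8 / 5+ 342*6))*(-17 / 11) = -15 / 23254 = -0.00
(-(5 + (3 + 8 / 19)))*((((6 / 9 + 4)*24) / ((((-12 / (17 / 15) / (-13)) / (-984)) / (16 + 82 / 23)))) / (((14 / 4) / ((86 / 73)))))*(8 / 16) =3751988.51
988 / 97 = 10.19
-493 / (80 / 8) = -493 / 10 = -49.30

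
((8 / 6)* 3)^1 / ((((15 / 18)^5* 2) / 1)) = 15552 / 3125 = 4.98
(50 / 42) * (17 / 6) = 425 / 126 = 3.37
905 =905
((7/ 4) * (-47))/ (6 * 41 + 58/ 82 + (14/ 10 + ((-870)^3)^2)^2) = -337225/ 770929897026140462712160887583321019536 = -0.00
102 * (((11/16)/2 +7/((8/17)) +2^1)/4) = 28101/64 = 439.08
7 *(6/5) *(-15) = -126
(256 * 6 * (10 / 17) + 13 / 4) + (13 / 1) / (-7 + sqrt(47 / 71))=4061177 / 4488 - sqrt(3337) / 264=904.68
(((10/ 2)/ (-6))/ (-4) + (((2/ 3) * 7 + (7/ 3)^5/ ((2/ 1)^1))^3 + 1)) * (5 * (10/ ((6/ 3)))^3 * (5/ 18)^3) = 809964.58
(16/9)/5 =16/45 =0.36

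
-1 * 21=-21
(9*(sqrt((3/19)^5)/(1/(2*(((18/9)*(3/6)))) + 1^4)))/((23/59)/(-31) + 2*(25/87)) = 8592642*sqrt(57)/613530691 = 0.11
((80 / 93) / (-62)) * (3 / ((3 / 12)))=-160 / 961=-0.17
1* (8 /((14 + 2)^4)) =1 /8192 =0.00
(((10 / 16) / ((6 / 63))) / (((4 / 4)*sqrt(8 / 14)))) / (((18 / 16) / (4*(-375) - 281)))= -13743.58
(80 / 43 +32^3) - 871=1371651 / 43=31898.86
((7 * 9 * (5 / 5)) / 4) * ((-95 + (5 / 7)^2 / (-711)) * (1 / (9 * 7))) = -1654865 / 69678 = -23.75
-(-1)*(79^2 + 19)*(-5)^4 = 3912500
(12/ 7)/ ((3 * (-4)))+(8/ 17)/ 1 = 39/ 119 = 0.33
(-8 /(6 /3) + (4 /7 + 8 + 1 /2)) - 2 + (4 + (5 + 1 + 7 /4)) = 415 /28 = 14.82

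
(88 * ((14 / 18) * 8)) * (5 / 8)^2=1925 / 9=213.89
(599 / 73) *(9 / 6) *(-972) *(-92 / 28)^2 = -461997918 / 3577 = -129157.93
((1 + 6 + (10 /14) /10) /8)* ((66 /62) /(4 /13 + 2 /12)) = 127413 /64232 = 1.98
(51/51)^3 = 1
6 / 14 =0.43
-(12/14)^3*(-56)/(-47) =-1728/2303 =-0.75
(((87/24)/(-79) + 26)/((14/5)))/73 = 82015/645904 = 0.13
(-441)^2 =194481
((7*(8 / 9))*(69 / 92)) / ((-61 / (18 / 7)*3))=-4 / 61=-0.07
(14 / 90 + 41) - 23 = 817 / 45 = 18.16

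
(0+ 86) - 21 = 65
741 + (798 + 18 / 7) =10791 / 7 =1541.57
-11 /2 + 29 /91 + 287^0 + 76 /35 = -1829 /910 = -2.01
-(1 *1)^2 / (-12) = 1 / 12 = 0.08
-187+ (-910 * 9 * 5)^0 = -186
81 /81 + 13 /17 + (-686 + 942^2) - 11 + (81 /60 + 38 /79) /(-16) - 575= 380807607139 /429760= 886093.65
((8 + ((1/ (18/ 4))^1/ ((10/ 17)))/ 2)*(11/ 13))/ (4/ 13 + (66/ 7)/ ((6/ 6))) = 56749/ 79740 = 0.71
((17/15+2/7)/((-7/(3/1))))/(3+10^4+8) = -0.00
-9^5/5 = -59049/5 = -11809.80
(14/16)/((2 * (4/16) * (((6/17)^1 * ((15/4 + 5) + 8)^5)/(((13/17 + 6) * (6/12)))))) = 51520/4050375321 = 0.00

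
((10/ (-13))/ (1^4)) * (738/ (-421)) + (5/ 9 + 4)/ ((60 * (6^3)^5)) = 1873781200532499593/ 1389594107115601920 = 1.35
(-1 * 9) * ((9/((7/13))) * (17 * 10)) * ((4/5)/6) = -23868/7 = -3409.71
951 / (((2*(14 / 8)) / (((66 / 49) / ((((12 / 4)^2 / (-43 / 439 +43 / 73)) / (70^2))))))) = 21951362400 / 224329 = 97853.43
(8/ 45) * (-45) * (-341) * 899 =2452472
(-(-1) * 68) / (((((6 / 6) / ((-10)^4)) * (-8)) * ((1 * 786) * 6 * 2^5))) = -0.56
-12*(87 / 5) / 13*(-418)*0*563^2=0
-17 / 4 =-4.25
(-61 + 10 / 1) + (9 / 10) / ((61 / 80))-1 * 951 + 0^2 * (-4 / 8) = -61050 / 61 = -1000.82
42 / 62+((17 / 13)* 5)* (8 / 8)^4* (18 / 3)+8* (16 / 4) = 28979 / 403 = 71.91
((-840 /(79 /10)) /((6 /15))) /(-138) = 3500 /1817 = 1.93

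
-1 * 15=-15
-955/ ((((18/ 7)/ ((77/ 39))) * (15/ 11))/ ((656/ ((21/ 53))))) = -890260.01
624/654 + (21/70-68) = -72753/1090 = -66.75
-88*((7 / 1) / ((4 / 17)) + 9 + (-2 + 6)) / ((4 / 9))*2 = -16929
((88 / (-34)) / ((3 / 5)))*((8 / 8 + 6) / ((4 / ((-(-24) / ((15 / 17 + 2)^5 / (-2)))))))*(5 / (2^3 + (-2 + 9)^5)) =73498480 / 135709180341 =0.00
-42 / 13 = -3.23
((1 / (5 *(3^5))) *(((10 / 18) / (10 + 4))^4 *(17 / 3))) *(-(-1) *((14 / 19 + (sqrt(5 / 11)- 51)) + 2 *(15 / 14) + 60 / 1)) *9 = 2125 *sqrt(55) / 224574212016 + 839375 / 678826595412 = 0.00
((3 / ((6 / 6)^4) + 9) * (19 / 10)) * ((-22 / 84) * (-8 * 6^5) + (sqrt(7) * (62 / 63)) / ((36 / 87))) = 17081 * sqrt(7) / 315 + 13001472 / 35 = 371614.10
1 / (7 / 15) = 15 / 7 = 2.14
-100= -100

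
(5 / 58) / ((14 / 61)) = 305 / 812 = 0.38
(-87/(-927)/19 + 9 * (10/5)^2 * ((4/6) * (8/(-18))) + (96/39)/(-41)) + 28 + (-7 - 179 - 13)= -189550520/1043081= -181.72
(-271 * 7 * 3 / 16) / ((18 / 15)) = -9485 / 32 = -296.41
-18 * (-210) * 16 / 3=20160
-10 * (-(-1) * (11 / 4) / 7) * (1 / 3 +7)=-605 / 21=-28.81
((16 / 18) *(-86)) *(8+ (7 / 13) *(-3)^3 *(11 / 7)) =1134.91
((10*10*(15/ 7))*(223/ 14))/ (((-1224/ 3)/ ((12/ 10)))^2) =0.03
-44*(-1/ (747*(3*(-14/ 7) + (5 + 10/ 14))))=-154/ 747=-0.21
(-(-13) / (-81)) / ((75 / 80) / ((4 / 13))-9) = 832 / 30861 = 0.03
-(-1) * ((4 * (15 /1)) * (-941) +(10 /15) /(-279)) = -47257022 /837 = -56460.00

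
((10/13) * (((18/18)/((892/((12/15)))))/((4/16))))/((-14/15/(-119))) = 1020/2899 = 0.35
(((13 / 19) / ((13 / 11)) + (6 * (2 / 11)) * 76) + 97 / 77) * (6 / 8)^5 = 15064299 / 749056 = 20.11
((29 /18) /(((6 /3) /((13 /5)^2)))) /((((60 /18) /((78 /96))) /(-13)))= -828269 /48000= -17.26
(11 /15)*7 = 77 /15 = 5.13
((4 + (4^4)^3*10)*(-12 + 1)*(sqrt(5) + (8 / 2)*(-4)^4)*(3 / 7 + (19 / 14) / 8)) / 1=-1130496775936 - 4416003031*sqrt(5) / 4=-1132965396677.54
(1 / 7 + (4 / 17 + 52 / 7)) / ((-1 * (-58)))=929 / 6902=0.13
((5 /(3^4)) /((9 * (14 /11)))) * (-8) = -220 /5103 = -0.04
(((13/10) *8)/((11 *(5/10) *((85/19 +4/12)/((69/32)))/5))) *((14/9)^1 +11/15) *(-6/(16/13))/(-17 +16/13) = 3.00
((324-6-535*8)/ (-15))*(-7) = -27734/ 15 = -1848.93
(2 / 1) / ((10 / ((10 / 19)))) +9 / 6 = 1.61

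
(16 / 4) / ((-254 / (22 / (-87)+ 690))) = -10.86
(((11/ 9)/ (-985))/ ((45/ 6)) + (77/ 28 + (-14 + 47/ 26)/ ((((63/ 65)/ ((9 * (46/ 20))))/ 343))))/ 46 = -5938131611/ 3058425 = -1941.57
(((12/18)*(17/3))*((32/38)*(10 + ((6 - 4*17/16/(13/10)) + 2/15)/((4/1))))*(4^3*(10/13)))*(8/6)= 582019072/260091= 2237.75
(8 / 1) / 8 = 1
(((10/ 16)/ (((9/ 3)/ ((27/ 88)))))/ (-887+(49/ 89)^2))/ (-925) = 71289/ 914744026240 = 0.00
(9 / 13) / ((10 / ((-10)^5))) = -90000 / 13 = -6923.08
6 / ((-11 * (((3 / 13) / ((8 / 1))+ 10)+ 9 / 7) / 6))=-0.29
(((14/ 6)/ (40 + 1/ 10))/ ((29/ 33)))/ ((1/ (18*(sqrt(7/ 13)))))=13860*sqrt(91)/ 151177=0.87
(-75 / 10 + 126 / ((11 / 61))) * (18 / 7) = 136863 / 77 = 1777.44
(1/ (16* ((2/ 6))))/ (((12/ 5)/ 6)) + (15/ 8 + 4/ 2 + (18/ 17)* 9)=7547/ 544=13.87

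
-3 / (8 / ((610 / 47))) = -915 / 188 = -4.87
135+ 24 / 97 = 135.25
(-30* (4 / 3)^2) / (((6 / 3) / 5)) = -400 / 3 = -133.33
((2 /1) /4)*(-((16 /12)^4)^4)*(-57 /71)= 40802189312 /1018772397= 40.05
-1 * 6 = -6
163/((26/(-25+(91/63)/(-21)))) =-157.16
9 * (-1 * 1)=-9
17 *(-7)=-119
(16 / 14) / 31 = 8 / 217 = 0.04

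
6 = 6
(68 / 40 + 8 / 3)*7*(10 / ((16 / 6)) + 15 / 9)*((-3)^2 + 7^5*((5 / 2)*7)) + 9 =7012684519 / 144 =48699198.05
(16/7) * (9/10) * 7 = 72/5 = 14.40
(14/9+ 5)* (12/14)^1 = 5.62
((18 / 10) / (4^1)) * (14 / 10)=63 / 100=0.63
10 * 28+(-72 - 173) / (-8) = 2485 / 8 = 310.62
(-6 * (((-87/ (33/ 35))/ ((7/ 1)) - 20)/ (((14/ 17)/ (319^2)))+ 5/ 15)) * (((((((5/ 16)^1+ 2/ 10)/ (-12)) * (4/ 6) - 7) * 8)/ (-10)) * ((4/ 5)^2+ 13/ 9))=116775010164557/ 405000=288333358.43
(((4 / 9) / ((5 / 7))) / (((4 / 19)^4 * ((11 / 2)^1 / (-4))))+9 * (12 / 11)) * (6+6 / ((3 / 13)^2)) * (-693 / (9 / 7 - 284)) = -3808753487 / 59370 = -64152.83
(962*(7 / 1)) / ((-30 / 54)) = -60606 / 5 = -12121.20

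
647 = 647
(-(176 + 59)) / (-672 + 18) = 0.36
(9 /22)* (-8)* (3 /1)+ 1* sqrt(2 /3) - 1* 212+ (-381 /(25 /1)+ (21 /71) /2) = -9251347 /39050+ sqrt(6) /3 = -236.09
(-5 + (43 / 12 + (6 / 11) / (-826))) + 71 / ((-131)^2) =-1322108351 / 935549076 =-1.41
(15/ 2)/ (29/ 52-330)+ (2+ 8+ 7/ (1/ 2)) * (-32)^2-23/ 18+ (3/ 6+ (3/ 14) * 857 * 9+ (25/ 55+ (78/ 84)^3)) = 122064037181777/ 4653738936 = 26229.24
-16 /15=-1.07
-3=-3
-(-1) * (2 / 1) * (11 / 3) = 7.33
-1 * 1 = -1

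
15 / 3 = 5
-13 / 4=-3.25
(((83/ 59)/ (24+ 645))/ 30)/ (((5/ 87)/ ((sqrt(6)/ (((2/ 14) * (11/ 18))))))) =50547 * sqrt(6)/ 3618175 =0.03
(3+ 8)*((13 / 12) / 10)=143 / 120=1.19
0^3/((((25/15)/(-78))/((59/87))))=0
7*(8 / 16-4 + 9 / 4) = -35 / 4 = -8.75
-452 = -452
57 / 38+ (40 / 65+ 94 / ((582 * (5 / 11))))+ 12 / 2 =320447 / 37830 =8.47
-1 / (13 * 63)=-0.00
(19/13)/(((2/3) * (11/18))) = 513/143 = 3.59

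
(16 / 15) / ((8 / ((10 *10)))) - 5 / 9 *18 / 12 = 25 / 2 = 12.50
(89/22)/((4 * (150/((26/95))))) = 1157/627000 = 0.00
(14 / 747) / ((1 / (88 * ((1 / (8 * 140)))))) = 11 / 7470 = 0.00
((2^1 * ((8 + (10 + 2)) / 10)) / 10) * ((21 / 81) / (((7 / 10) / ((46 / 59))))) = 184 / 1593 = 0.12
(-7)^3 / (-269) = 343 / 269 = 1.28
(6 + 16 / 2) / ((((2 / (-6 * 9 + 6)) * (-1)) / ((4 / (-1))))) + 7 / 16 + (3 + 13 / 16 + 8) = -5327 / 4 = -1331.75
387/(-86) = -9/2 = -4.50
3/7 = 0.43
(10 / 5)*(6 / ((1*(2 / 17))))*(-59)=-6018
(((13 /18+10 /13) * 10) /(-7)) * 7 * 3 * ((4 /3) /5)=-1396 /117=-11.93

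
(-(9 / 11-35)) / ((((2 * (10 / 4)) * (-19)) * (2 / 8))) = -1504 / 1045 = -1.44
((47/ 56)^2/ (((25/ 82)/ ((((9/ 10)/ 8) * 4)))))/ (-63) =-90569/ 5488000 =-0.02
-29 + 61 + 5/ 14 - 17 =215/ 14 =15.36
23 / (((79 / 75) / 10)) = 17250 / 79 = 218.35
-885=-885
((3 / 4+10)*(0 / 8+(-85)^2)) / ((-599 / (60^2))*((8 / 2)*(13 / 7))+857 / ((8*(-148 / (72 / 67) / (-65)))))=1213007236875 / 770314402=1574.69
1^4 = 1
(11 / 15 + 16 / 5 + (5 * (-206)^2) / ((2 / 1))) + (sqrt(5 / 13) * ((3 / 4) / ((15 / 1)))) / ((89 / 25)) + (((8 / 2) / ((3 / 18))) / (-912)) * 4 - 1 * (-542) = 5 * sqrt(65) / 4628 + 30391211 / 285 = 106635.84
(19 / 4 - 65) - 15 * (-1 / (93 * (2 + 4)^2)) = -33617 / 558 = -60.25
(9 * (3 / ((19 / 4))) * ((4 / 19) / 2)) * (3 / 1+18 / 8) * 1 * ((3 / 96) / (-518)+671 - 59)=821705391 / 427424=1922.46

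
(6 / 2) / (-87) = -1 / 29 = -0.03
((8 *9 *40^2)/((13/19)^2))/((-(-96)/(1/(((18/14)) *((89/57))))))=19205200/15041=1276.86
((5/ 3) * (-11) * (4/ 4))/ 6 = -55/ 18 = -3.06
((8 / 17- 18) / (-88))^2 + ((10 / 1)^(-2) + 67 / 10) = 6.75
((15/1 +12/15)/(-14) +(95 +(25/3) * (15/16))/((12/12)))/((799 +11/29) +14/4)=1651347/13038760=0.13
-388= -388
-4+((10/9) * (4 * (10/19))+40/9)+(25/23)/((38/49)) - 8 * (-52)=3305177/7866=420.19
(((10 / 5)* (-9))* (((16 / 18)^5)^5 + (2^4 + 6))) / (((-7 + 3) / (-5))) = -39578836652709285286637615 / 79766443076872509863361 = -496.18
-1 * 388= -388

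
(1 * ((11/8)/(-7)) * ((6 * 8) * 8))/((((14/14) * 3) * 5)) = -176/35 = -5.03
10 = 10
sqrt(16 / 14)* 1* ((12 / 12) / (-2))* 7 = -sqrt(14) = -3.74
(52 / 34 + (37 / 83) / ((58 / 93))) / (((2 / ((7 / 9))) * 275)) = 1285627 / 405098100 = 0.00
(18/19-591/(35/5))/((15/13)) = -48113/665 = -72.35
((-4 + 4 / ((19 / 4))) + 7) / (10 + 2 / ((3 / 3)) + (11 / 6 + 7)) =438 / 2375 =0.18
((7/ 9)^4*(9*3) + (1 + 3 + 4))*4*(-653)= -11349140/ 243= -46704.28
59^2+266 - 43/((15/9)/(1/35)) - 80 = 641596/175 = 3666.26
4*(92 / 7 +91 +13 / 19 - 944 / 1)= -446440 / 133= -3356.69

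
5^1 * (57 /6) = 95 /2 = 47.50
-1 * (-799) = 799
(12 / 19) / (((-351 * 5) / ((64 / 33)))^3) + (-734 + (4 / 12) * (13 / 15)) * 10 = -9026733571408064326 / 1230284431393875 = -7337.11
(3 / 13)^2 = 9 / 169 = 0.05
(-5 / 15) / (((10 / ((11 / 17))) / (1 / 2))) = -11 / 1020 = -0.01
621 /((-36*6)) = -23 /8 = -2.88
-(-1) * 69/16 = 69/16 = 4.31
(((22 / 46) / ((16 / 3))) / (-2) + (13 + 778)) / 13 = 582143 / 9568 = 60.84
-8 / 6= -4 / 3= -1.33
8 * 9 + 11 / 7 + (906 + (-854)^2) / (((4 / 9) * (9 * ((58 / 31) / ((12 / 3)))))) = 79244022 / 203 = 390364.64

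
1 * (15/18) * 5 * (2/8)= 25/24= 1.04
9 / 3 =3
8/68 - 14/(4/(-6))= 359/17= 21.12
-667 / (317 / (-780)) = 520260 / 317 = 1641.20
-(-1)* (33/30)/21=11/210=0.05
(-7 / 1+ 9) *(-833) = -1666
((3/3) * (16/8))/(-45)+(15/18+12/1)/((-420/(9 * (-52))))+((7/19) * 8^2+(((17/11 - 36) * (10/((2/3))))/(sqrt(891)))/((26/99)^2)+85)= 210047/1710 - 51165 * sqrt(11)/676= -128.19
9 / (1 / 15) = 135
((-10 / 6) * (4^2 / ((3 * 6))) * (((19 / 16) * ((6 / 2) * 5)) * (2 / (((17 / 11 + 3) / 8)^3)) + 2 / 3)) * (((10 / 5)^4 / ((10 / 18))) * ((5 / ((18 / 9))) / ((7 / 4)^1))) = -467726848 / 39375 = -11878.78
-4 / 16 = -1 / 4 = -0.25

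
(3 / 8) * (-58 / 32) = -87 / 128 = -0.68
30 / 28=15 / 14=1.07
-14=-14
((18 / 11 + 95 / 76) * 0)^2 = 0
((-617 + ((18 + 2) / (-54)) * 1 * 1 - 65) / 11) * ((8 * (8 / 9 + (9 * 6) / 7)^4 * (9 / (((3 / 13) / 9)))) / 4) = -843642284516096 / 3536379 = -238561049.17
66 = 66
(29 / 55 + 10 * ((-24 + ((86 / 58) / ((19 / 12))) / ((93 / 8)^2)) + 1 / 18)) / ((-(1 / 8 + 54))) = 500831405632 / 113492740185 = 4.41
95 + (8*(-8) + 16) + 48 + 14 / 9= 96.56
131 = 131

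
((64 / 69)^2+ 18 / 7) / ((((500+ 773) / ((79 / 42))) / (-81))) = -13552845 / 32997433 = -0.41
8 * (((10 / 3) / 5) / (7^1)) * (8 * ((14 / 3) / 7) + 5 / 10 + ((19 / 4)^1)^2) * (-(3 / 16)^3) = -4089 / 28672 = -0.14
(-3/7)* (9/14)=-0.28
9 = 9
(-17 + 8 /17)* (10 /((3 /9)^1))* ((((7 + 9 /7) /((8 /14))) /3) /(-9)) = 40745 /153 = 266.31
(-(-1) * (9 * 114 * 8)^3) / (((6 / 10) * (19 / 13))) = 630595031040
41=41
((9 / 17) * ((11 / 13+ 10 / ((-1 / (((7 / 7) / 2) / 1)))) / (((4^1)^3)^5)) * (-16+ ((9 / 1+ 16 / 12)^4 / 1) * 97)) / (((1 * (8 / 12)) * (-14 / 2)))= 0.00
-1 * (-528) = 528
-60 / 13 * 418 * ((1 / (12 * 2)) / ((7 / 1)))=-1045 / 91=-11.48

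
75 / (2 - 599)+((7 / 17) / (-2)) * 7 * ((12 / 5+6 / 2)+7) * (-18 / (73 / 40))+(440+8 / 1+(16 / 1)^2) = 880.13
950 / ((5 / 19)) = 3610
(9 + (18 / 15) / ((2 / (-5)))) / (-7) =-6 / 7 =-0.86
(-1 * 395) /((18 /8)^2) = -6320 /81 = -78.02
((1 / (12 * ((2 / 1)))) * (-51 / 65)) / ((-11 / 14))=119 / 2860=0.04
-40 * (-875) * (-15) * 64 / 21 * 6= -9600000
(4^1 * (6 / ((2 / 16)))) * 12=2304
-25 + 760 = 735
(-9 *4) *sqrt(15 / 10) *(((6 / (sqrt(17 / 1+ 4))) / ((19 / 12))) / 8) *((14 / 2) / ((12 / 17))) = -459 *sqrt(14) / 38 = -45.20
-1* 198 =-198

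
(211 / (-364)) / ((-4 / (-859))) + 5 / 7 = -180209 / 1456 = -123.77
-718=-718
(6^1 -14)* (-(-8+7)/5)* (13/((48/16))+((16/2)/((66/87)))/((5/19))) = -58616/825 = -71.05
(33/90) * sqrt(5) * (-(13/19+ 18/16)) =-605 * sqrt(5)/912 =-1.48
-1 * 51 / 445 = -51 / 445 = -0.11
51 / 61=0.84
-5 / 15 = -1 / 3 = -0.33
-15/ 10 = -1.50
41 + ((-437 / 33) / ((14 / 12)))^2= 1006965 / 5929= 169.84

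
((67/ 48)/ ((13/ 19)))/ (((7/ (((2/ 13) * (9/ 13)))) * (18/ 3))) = 1273/ 246064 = 0.01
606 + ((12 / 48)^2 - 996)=-6239 / 16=-389.94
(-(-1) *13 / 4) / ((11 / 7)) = 2.07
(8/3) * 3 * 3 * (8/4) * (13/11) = 624/11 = 56.73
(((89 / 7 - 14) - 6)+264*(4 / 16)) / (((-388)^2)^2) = 411 / 158644471552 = 0.00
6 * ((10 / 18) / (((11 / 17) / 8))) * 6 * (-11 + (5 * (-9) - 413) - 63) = -1447040 / 11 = -131549.09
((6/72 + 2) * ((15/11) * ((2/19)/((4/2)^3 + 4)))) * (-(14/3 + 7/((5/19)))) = -11725/15048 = -0.78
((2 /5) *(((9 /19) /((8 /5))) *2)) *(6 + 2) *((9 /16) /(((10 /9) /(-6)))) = -2187 /380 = -5.76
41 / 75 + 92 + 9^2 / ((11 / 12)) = 149251 / 825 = 180.91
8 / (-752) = -1 / 94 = -0.01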